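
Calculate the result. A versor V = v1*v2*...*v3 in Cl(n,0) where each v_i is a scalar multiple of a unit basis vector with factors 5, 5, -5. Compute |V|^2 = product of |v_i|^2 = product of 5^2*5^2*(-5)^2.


Each vector v_i has |v_i|^2 = s_i^2
Squared scales: 5^2 = 25, 5^2 = 25, (-5)^2 = 25
|V|^2 = 25 * 25 * 25
= 15625


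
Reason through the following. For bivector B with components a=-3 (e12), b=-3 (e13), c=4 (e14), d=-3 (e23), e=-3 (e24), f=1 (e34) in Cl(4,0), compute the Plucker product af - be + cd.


Plucker relation: af - be + cd
a*f = (-3)*1 = -3
b*e = (-3)*(-3) = 9
c*d = 4*(-3) = -12
af - be + cd = -3 - 9 + (-12)
= -24


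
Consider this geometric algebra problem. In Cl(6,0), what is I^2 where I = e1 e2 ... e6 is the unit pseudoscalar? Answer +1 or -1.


The pseudoscalar I = e1...e_n (product of all n generators) of Cl(p,q) satisfies I^2 = (-1)^(q + n(n-1)/2).
p = 6, q = 0, n = p + q = 6
n(n-1)/2 = 6 * 5 / 2 = 15
Exponent = q + n(n-1)/2 = 0 + 15 = 15
I^2 = (-1)^15 = -1


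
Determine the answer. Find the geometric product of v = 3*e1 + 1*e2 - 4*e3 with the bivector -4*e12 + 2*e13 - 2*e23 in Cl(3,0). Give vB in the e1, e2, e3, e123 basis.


vB has grade-1 (vector) and grade-3 (trivector) parts: vB = (v _| B) + (v ^ B).
Vector part <vB>_1:
  e1: -v2*b12 - v3*b13 = -(1)*(-4) - (-4)*(2) = 12
  e2: v1*b12 - v3*b23 = (3)*(-4) - (-4)*(-2) = -20
  e3: v1*b13 + v2*b23 = (3)*(2) + (1)*(-2) = 4
Trivector part <vB>_3:
  e123: v1*b23 - v2*b13 + v3*b12 = (3)*(-2) - (1)*(2) + (-4)*(-4) = 8
vB = 12*e1 - 20*e2 + 4*e3 + 8*e123


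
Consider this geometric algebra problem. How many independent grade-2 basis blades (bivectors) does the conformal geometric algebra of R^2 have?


The conformal model of R^2 uses Cl(3,1) with m = 2 + 2 = 4 generators.
Number of grade-2 blades = C(m, 2) = C(4, 2)
= 4*3/2 = 6


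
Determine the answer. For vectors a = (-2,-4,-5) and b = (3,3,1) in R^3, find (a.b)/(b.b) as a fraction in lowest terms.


Projection coefficient = (a . b) / (b . b)
a . b = (-2)*3 + (-4)*3 + (-5)*1
= -6 + (-12) + (-5) = -23
b . b = 3^2 + 3^2 + 1^2
= 9 + 9 + 1 = 19
Coefficient = -23/19
In lowest terms: -23/19


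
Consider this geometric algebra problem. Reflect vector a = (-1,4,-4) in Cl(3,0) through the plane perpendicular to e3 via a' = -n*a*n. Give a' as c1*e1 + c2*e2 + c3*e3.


Reflection formula: a' = -n*a*n, with n = e3 (unit vector, n^2 = 1).
For reflection through hyperplane perp to e3:
The component along e3 flips sign, others stay.
a = (-1, 4, -4)
a' = (-1, 4, 4)
a' = -1*e1 + 4*e2 + 4*e3


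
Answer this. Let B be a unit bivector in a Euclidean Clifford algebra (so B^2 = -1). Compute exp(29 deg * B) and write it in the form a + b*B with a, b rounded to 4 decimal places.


For a unit bivector B with B^2 = -1, the exponential series gives
e^(theta*B) = cos(theta) + sin(theta)*B (the GA analogue of Euler's formula).
theta = 29 degrees = 0.506145 rad
cos(29 deg) = 0.8746
sin(29 deg) = 0.4848
exp(theta*B) = 0.8746 + 0.4848*B


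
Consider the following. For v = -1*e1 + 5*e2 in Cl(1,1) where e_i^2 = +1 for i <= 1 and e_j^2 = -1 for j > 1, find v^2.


v^2 = sum of c_i^2 * e_i^2
Positive signature terms (e_i^2 = +1): (-1)^2 = 1
Negative signature terms (e_j^2 = -1): 5^2 = 25
v^2 = 1 - 25 = -24


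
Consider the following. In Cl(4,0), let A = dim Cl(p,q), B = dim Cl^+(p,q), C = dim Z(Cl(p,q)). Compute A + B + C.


n = 4 + 0 = 4
Total dim = 2^4 = 16
Even subalgebra dim = 2^3 = 8
n is even, so center dim = 1
Sum = 16 + 8 + 1 = 25


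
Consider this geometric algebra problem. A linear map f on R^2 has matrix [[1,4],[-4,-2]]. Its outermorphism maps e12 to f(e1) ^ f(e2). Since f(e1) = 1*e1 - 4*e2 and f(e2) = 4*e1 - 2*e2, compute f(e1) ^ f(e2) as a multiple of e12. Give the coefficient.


The outermorphism of a linear map f sends e1^e2 to f(e1)^f(e2).
f(e1) = 1*e1 - 4*e2
f(e2) = 4*e1 - 2*e2
f(e1) ^ f(e2) = (1*e1 - 4*e2) ^ (4*e1 - 2*e2)
= 1*(-2)*e12 + (-4)*4*e21
= (-2 - (-16))*e12
= 14*e12
Coefficient = 14


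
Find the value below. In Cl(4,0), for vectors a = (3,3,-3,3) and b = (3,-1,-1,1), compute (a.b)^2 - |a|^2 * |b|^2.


a . b = 3*3 + 3*(-1) + (-3)*(-1) + 3*1
= 9 + (-3) + 3 + 3 = 12
|a|^2 = 3^2 + 3^2 + (-3)^2 + 3^2 = 36
|b|^2 = 3^2 + (-1)^2 + (-1)^2 + 1^2 = 12
(a.b)^2 = 12^2 = 144
|a|^2 * |b|^2 = 36 * 12 = 432
Result = 144 - 432 = -288


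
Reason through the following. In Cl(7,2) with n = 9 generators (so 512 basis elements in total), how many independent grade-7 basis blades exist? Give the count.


Number of grade-k basis blades in Cl(p,q) with n = p + q is C(n, k).
n = 7 + 2 = 9
C(9, 7) = 9! / (7! * 2!)
= 362880 / (5040 * 2)
= 36


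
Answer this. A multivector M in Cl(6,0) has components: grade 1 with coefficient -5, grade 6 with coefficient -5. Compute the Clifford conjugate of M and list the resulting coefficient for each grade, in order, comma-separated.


Clifford conjugate sign for grade k: (-1)^(k(k+1)/2)
Grade 1: (-1)^(1*2/2) = (-1)^1 = -1, coeff -5 -> 5
Grade 6: (-1)^(6*7/2) = (-1)^21 = -1, coeff -5 -> 5
Conjugated coefficients: 5, 5


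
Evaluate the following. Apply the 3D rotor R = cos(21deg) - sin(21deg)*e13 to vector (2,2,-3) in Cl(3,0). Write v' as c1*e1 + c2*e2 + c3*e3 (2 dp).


Rotor R = cos(21deg) - sin(21deg)*e13
Rotation angle theta = 2 * 21 = 42 degrees in the e13 plane (e1 -> e3).
The component perpendicular to the plane (e2) is invariant: v'_2 = v2 = 2.00
cos(42deg) = 0.7431, sin(42deg) = 0.6691
v'_1 = v1*cos(theta) - v3*sin(theta) = 2*0.7431 - (-3)*0.6691 = 3.49
v'_3 = v1*sin(theta) + v3*cos(theta) = 2*0.6691 + (-3)*0.7431 = -0.89
v' = 3.49*e1 + 2.00*e2 - 0.89*e3


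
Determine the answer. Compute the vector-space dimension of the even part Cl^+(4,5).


Even subalgebra dimension = 2^(n-1)
n = 4 + 5 = 9
2^(9 - 1) = 2^8 = 256
Verification: sum of C(9,k) for even k = 1 + 36 + 126 + 84 + 9 = 256
Result = 256


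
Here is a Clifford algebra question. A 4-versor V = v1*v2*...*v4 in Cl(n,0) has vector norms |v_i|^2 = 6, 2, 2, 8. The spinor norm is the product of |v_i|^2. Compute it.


Spinor norm N(V) = |v1|^2 * |v2|^2 * ... * |v4|^2
= 6 * 2 * 2 * 8
Running product: 6, 12, 24, 192
N(V) = 192


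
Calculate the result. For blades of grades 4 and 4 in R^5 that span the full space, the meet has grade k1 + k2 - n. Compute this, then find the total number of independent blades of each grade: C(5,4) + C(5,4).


Meet grade = grade(A) + grade(B) - n
= 4 + 4 - 5 = 3
C(5,4) = 5
C(5,4) = 5
dim_A + dim_B = 5 + 5 = 10


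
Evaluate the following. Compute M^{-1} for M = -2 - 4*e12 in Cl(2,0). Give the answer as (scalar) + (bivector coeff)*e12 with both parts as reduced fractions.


M = -2 - 4*e12, where e12^2 = -1.
Since M commutes with its reverse ~M = a - b*e12, M * ~M = a^2 - b^2*e12^2 = a^2 + b^2.
So M^{-1} = ~M / (a^2 + b^2) = (a - b*e12)/(a^2 + b^2).
a^2 + b^2 = 4 + 16 = 20
Scalar part = -2/20 = -1/10
Bivector coeff = 4/20 = 1/5
M^{-1} = -1/10 + 1/5*e12


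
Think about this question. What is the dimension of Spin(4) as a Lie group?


Spin(n) double-covers SO(n); both have Lie algebra so(n) of dimension n(n-1)/2.
n = 4
n(n-1) = 4 * 3 = 12
dim Spin(4) = 12/2 = 6


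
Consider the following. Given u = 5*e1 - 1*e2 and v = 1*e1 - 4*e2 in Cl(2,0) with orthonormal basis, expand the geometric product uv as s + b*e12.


Expand: (5*e1 - 1*e2)(1*e1 - 4*e2)
= 5*1*e1e1 + 5*(-4)*e1e2 + (-1)*1*e2e1 + (-1)*(-4)*e2e2
Using e1^2 = e2^2 = 1, e2e1 = -e1e2:
Scalar part s = 5*1 + (-1)*(-4) = 5 + 4 = 9
Bivector part b = 5*(-4) - (-1)*1 = -20 - (-1) = -19
uv = 9 - 19*e12


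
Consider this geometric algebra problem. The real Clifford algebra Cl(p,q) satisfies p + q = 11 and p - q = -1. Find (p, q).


We need p + q = 11 and p - q = -1.
Adding: 2p = 11 + (-1) = 10, so p = 5.
Then q = 11 - 5 = 6.
(p, q) = (5, 6)


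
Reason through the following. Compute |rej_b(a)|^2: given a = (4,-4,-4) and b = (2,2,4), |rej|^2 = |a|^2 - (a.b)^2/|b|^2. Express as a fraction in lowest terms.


|a|^2 = 4^2 + (-4)^2 + (-4)^2 = 48
|b|^2 = 2^2 + 2^2 + 4^2 = 24
a . b = 4*2 + (-4)*2 + (-4)*4 = -16
(a.b)^2 = (-16)^2 = 256
|rej|^2 = 48 - 256/24
= (1152 - 256)/24
= 896/24
In lowest terms: 112/3


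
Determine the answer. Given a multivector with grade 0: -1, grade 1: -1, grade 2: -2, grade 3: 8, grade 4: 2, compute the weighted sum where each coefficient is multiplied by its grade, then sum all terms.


Grade-weighted sum = sum of grade_k * coefficient_k
0*(-1) = 0
1*(-1) = -1
2*(-2) = -4
3*8 = 24
4*2 = 8
Total = 0 + (-1) + (-4) + 24 + 8 = 27


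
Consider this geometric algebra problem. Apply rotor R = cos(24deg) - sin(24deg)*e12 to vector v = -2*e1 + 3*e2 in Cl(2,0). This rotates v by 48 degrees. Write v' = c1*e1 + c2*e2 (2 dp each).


Rotor R = cos(24deg) - sin(24deg)*e12
Rotation angle theta = 2 * 24 = 48 degrees
v' = R*v*~R rotates v by theta.
cos(48deg) = 0.6691, sin(48deg) = 0.7431
v'_1 = -2*cos(48deg) - 3*sin(48deg)
= -2*0.6691 - 3*0.7431
= -3.57
v'_2 = -2*sin(48deg) + 3*cos(48deg)
= -2*0.7431 + 3*0.6691
= 0.52
v' = -3.57*e1 + 0.52*e2


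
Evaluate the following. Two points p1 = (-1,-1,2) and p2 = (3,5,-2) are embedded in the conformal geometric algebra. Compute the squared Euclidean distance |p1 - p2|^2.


p1 - p2 = (-4, -6, 4)
|p1 - p2|^2 = (-4)^2 + (-6)^2 + 4^2
= 16 + 36 + 16
= 68


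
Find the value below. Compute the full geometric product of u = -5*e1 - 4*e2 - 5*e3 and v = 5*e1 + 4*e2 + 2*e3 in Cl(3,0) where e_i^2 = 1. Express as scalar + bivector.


In Cl(3,0): e_i^2 = 1, e_ie_j = -e_je_i for i != j.
Scalar part = u . v = (-5)*5 + (-4)*4 + (-5)*2
= -25 + (-16) + (-10) = -51
e12 coeff = (-5)*4 - (-4)*5 = -20 - (-20) = 0
e13 coeff = (-5)*2 - (-5)*5 = -10 - (-25) = 15
e23 coeff = (-4)*2 - (-5)*4 = -8 - (-20) = 12
uv = -51 + 0*e12 + 15*e13 + 12*e23


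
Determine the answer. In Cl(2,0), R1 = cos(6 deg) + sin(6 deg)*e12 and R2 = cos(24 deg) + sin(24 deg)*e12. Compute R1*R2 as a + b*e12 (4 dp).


Same-plane rotors commute and their half-angles add:
R1*R2 = cos(a1 + a2) + sin(a1 + a2)*e12.
a1 + a2 = 6 + 24 = 30 deg
cos(30 deg) = 0.8660
sin(30 deg) = 0.5000
R1*R2 = 0.8660 + 0.5000*e12


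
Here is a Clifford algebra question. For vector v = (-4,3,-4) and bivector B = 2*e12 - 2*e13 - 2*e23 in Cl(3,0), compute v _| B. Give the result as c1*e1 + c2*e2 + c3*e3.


Left contraction v _| B = <vB>_1 (grade-1 part of the geometric product vB).
Using e1_|e12 = e2, e2_|e12 = -e1, e1_|e13 = e3, e3_|e13 = -e1, e2_|e23 = e3, e3_|e23 = -e2:
e1 coeff: -v2*b12 - v3*b13 = -(3)*(2) - (-4)*(-2) = -14
e2 coeff: v1*b12 - v3*b23 = (-4)*(2) - (-4)*(-2) = -16
e3 coeff: v1*b13 + v2*b23 = (-4)*(-2) + (3)*(-2) = 2
v _| B = -14*e1 - 16*e2 + 2*e3


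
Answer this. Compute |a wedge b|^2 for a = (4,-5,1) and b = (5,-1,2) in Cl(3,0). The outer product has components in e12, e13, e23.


a wedge b = (a1*b2 - a2*b1)*e12 + (a1*b3 - a3*b1)*e13 + (a2*b3 - a3*b2)*e23
e12 coeff: 4*(-1) - (-5)*5 = -4 - (-25) = 21
e13 coeff: 4*2 - 1*5 = 8 - 5 = 3
e23 coeff: (-5)*2 - 1*(-1) = -10 - (-1) = -9
|a wedge b|^2 = 21^2 + 3^2 + (-9)^2
= 441 + 9 + 81
= 531


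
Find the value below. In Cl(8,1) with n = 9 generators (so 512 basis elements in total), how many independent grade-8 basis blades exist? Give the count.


Number of grade-k basis blades in Cl(p,q) with n = p + q is C(n, k).
n = 8 + 1 = 9
C(9, 8) = 9! / (8! * 1!)
= 362880 / (40320 * 1)
= 9


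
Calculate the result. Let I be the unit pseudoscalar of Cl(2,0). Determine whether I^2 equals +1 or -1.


The pseudoscalar I = e1...e_n (product of all n generators) of Cl(p,q) satisfies I^2 = (-1)^(q + n(n-1)/2).
p = 2, q = 0, n = p + q = 2
n(n-1)/2 = 2 * 1 / 2 = 1
Exponent = q + n(n-1)/2 = 0 + 1 = 1
I^2 = (-1)^1 = -1


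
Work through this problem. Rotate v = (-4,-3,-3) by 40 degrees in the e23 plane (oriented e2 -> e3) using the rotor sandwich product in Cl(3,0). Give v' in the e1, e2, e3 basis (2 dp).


Rotor R = cos(20deg) - sin(20deg)*e23
Rotation angle theta = 2 * 20 = 40 degrees in the e23 plane (e2 -> e3).
The component perpendicular to the plane (e1) is invariant: v'_1 = v1 = -4.00
cos(40deg) = 0.7660, sin(40deg) = 0.6428
v'_2 = v2*cos(theta) - v3*sin(theta) = -3*0.7660 - (-3)*0.6428 = -0.37
v'_3 = v2*sin(theta) + v3*cos(theta) = -3*0.6428 + (-3)*0.7660 = -4.23
v' = -4.00*e1 - 0.37*e2 - 4.23*e3


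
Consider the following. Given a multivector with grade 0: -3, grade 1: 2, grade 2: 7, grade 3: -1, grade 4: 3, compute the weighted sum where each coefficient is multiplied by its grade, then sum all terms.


Grade-weighted sum = sum of grade_k * coefficient_k
0*(-3) = 0
1*2 = 2
2*7 = 14
3*(-1) = -3
4*3 = 12
Total = 0 + 2 + 14 + (-3) + 12 = 25


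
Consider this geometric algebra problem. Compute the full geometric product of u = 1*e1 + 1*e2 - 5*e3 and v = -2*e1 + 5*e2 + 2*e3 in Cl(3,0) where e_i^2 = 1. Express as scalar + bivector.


In Cl(3,0): e_i^2 = 1, e_ie_j = -e_je_i for i != j.
Scalar part = u . v = 1*(-2) + 1*5 + (-5)*2
= -2 + 5 + (-10) = -7
e12 coeff = 1*5 - 1*(-2) = 5 - (-2) = 7
e13 coeff = 1*2 - (-5)*(-2) = 2 - 10 = -8
e23 coeff = 1*2 - (-5)*5 = 2 - (-25) = 27
uv = -7 + 7*e12 - 8*e13 + 27*e23


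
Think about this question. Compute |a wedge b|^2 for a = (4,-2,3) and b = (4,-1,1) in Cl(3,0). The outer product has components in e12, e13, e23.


a wedge b = (a1*b2 - a2*b1)*e12 + (a1*b3 - a3*b1)*e13 + (a2*b3 - a3*b2)*e23
e12 coeff: 4*(-1) - (-2)*4 = -4 - (-8) = 4
e13 coeff: 4*1 - 3*4 = 4 - 12 = -8
e23 coeff: (-2)*1 - 3*(-1) = -2 - (-3) = 1
|a wedge b|^2 = 4^2 + (-8)^2 + 1^2
= 16 + 64 + 1
= 81


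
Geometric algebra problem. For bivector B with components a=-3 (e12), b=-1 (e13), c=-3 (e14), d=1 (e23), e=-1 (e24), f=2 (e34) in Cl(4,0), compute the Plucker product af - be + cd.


Plucker relation: af - be + cd
a*f = (-3)*2 = -6
b*e = (-1)*(-1) = 1
c*d = (-3)*1 = -3
af - be + cd = -6 - 1 + (-3)
= -10


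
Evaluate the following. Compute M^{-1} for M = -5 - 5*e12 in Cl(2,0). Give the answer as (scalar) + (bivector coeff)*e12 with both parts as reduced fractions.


M = -5 - 5*e12, where e12^2 = -1.
Since M commutes with its reverse ~M = a - b*e12, M * ~M = a^2 - b^2*e12^2 = a^2 + b^2.
So M^{-1} = ~M / (a^2 + b^2) = (a - b*e12)/(a^2 + b^2).
a^2 + b^2 = 25 + 25 = 50
Scalar part = -5/50 = -1/10
Bivector coeff = 5/50 = 1/10
M^{-1} = -1/10 + 1/10*e12


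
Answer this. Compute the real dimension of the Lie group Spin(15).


Spin(n) double-covers SO(n); both have Lie algebra so(n) of dimension n(n-1)/2.
n = 15
n(n-1) = 15 * 14 = 210
dim Spin(15) = 210/2 = 105


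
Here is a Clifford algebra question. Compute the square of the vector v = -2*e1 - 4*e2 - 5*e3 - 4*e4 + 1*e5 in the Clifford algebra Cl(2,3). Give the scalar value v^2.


v^2 = sum of c_i^2 * e_i^2
Positive signature terms (e_i^2 = +1): (-2)^2 + (-4)^2 = 20
Negative signature terms (e_j^2 = -1): (-5)^2 + (-4)^2 + 1^2 = 42
v^2 = 20 - 42 = -22


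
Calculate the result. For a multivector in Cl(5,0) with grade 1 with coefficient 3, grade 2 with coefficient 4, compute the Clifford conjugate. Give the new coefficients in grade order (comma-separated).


Clifford conjugate sign for grade k: (-1)^(k(k+1)/2)
Grade 1: (-1)^(1*2/2) = (-1)^1 = -1, coeff 3 -> -3
Grade 2: (-1)^(2*3/2) = (-1)^3 = -1, coeff 4 -> -4
Conjugated coefficients: -3, -4


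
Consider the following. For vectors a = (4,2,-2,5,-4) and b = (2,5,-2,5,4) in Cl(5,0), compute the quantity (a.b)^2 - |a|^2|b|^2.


a . b = 4*2 + 2*5 + (-2)*(-2) + 5*5 + (-4)*4
= 8 + 10 + 4 + 25 + (-16) = 31
|a|^2 = 4^2 + 2^2 + (-2)^2 + 5^2 + (-4)^2 = 65
|b|^2 = 2^2 + 5^2 + (-2)^2 + 5^2 + 4^2 = 74
(a.b)^2 = 31^2 = 961
|a|^2 * |b|^2 = 65 * 74 = 4810
Result = 961 - 4810 = -3849


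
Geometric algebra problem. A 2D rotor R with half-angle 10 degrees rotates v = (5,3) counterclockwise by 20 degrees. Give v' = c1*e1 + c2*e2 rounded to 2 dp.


Rotor R = cos(10deg) - sin(10deg)*e12
Rotation angle theta = 2 * 10 = 20 degrees
v' = R*v*~R rotates v by theta.
cos(20deg) = 0.9397, sin(20deg) = 0.3420
v'_1 = 5*cos(20deg) - 3*sin(20deg)
= 5*0.9397 - 3*0.3420
= 3.67
v'_2 = 5*sin(20deg) + 3*cos(20deg)
= 5*0.3420 + 3*0.9397
= 4.53
v' = 3.67*e1 + 4.53*e2


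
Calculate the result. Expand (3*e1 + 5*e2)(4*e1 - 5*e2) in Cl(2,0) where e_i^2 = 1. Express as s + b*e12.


Expand: (3*e1 + 5*e2)(4*e1 - 5*e2)
= 3*4*e1e1 + 3*(-5)*e1e2 + 5*4*e2e1 + 5*(-5)*e2e2
Using e1^2 = e2^2 = 1, e2e1 = -e1e2:
Scalar part s = 3*4 + 5*(-5) = 12 + (-25) = -13
Bivector part b = 3*(-5) - 5*4 = -15 - 20 = -35
uv = -13 - 35*e12


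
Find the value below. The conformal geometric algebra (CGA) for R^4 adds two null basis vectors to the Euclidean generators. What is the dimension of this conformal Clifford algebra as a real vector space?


The conformal model of R^4 uses Cl(5,1): the 4 Euclidean generators plus two extra orthogonal generators e+ (e+^2 = +1) and e- (e-^2 = -1), from which the null vectors e0, einf are built.
Number of generators m = 4 + 2 = 6.
dim Cl(p,q) = 2^m = 2^6 = 64


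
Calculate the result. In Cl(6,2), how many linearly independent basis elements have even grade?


Even subalgebra dimension = 2^(n-1)
n = 6 + 2 = 8
2^(8 - 1) = 2^7 = 128
Verification: sum of C(8,k) for even k = 1 + 28 + 70 + 28 + 1 = 128
Result = 128


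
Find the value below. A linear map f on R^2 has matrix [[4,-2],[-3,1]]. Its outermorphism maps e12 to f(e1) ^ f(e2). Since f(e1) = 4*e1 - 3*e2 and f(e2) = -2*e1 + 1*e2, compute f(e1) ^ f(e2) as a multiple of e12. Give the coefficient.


The outermorphism of a linear map f sends e1^e2 to f(e1)^f(e2).
f(e1) = 4*e1 - 3*e2
f(e2) = -2*e1 + 1*e2
f(e1) ^ f(e2) = (4*e1 - 3*e2) ^ (-2*e1 + 1*e2)
= 4*1*e12 + (-3)*(-2)*e21
= (4 - 6)*e12
= -2*e12
Coefficient = -2


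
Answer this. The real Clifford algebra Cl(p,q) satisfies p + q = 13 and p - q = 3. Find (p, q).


We need p + q = 13 and p - q = 3.
Adding: 2p = 13 + 3 = 16, so p = 8.
Then q = 13 - 8 = 5.
(p, q) = (8, 5)


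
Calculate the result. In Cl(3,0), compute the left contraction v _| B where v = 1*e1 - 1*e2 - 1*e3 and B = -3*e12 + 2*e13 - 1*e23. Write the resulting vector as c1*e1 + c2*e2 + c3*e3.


Left contraction v _| B = <vB>_1 (grade-1 part of the geometric product vB).
Using e1_|e12 = e2, e2_|e12 = -e1, e1_|e13 = e3, e3_|e13 = -e1, e2_|e23 = e3, e3_|e23 = -e2:
e1 coeff: -v2*b12 - v3*b13 = -(-1)*(-3) - (-1)*(2) = -1
e2 coeff: v1*b12 - v3*b23 = (1)*(-3) - (-1)*(-1) = -4
e3 coeff: v1*b13 + v2*b23 = (1)*(2) + (-1)*(-1) = 3
v _| B = -1*e1 - 4*e2 + 3*e3


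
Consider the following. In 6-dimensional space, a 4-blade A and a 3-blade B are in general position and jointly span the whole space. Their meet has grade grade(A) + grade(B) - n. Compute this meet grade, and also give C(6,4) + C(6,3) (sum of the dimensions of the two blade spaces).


Meet grade = grade(A) + grade(B) - n
= 4 + 3 - 6 = 1
C(6,4) = 15
C(6,3) = 20
dim_A + dim_B = 15 + 20 = 35


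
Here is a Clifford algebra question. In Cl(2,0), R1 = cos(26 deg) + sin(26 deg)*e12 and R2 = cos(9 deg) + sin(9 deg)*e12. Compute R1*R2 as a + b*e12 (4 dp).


Same-plane rotors commute and their half-angles add:
R1*R2 = cos(a1 + a2) + sin(a1 + a2)*e12.
a1 + a2 = 26 + 9 = 35 deg
cos(35 deg) = 0.8192
sin(35 deg) = 0.5736
R1*R2 = 0.8192 + 0.5736*e12


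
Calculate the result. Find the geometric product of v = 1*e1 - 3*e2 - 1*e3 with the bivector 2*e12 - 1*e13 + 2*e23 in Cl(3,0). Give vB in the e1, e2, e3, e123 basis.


vB has grade-1 (vector) and grade-3 (trivector) parts: vB = (v _| B) + (v ^ B).
Vector part <vB>_1:
  e1: -v2*b12 - v3*b13 = -(-3)*(2) - (-1)*(-1) = 5
  e2: v1*b12 - v3*b23 = (1)*(2) - (-1)*(2) = 4
  e3: v1*b13 + v2*b23 = (1)*(-1) + (-3)*(2) = -7
Trivector part <vB>_3:
  e123: v1*b23 - v2*b13 + v3*b12 = (1)*(2) - (-3)*(-1) + (-1)*(2) = -3
vB = 5*e1 + 4*e2 - 7*e3 - 3*e123


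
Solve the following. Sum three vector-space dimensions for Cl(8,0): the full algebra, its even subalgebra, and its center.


n = 8 + 0 = 8
Total dim = 2^8 = 256
Even subalgebra dim = 2^7 = 128
n is even, so center dim = 1
Sum = 256 + 128 + 1 = 385


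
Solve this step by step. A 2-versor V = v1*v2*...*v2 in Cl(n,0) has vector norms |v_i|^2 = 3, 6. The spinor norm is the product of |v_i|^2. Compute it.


Spinor norm N(V) = |v1|^2 * |v2|^2 * ... * |v2|^2
= 3 * 6
Running product: 3, 18
N(V) = 18


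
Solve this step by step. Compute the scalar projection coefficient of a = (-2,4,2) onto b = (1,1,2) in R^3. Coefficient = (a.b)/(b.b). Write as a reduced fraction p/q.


Projection coefficient = (a . b) / (b . b)
a . b = (-2)*1 + 4*1 + 2*2
= -2 + 4 + 4 = 6
b . b = 1^2 + 1^2 + 2^2
= 1 + 1 + 4 = 6
Coefficient = 6/6
In lowest terms: 1/1


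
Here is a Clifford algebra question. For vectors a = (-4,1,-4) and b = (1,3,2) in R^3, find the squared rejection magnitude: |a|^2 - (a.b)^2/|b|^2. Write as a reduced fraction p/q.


|a|^2 = (-4)^2 + 1^2 + (-4)^2 = 33
|b|^2 = 1^2 + 3^2 + 2^2 = 14
a . b = (-4)*1 + 1*3 + (-4)*2 = -9
(a.b)^2 = (-9)^2 = 81
|rej|^2 = 33 - 81/14
= (462 - 81)/14
= 381/14
In lowest terms: 381/14


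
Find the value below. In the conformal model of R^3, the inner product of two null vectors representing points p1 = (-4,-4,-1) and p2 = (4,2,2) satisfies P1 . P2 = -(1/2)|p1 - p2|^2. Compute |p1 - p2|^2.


p1 - p2 = (-8, -6, -3)
|p1 - p2|^2 = (-8)^2 + (-6)^2 + (-3)^2
= 64 + 36 + 9
= 109


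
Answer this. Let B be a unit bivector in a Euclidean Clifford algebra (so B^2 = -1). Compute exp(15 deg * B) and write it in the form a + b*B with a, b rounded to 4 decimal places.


For a unit bivector B with B^2 = -1, the exponential series gives
e^(theta*B) = cos(theta) + sin(theta)*B (the GA analogue of Euler's formula).
theta = 15 degrees = 0.261799 rad
cos(15 deg) = 0.9659
sin(15 deg) = 0.2588
exp(theta*B) = 0.9659 + 0.2588*B


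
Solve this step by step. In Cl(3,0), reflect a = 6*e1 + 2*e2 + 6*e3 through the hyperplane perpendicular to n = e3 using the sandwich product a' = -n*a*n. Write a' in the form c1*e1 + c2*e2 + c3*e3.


Reflection formula: a' = -n*a*n, with n = e3 (unit vector, n^2 = 1).
For reflection through hyperplane perp to e3:
The component along e3 flips sign, others stay.
a = (6, 2, 6)
a' = (6, 2, -6)
a' = 6*e1 + 2*e2 - 6*e3


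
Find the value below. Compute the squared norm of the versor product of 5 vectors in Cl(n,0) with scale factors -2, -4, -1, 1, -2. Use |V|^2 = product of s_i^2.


Each vector v_i has |v_i|^2 = s_i^2
Squared scales: (-2)^2 = 4, (-4)^2 = 16, (-1)^2 = 1, 1^2 = 1, (-2)^2 = 4
|V|^2 = 4 * 16 * 1 * 1 * 4
= 256


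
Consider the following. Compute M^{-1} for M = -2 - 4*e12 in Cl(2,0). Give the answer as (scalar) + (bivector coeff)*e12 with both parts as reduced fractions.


M = -2 - 4*e12, where e12^2 = -1.
Since M commutes with its reverse ~M = a - b*e12, M * ~M = a^2 - b^2*e12^2 = a^2 + b^2.
So M^{-1} = ~M / (a^2 + b^2) = (a - b*e12)/(a^2 + b^2).
a^2 + b^2 = 4 + 16 = 20
Scalar part = -2/20 = -1/10
Bivector coeff = 4/20 = 1/5
M^{-1} = -1/10 + 1/5*e12


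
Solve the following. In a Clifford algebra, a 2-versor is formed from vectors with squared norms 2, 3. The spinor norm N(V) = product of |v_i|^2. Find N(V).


Spinor norm N(V) = |v1|^2 * |v2|^2 * ... * |v2|^2
= 2 * 3
Running product: 2, 6
N(V) = 6


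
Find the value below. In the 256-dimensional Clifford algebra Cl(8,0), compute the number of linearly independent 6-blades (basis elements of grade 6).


Number of grade-k basis blades in Cl(p,q) with n = p + q is C(n, k).
n = 8 + 0 = 8
C(8, 6) = 8! / (6! * 2!)
= 40320 / (720 * 2)
= 28


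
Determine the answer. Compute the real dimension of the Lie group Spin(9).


Spin(n) double-covers SO(n); both have Lie algebra so(n) of dimension n(n-1)/2.
n = 9
n(n-1) = 9 * 8 = 72
dim Spin(9) = 72/2 = 36


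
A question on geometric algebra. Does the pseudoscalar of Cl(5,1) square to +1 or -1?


The pseudoscalar I = e1...e_n (product of all n generators) of Cl(p,q) satisfies I^2 = (-1)^(q + n(n-1)/2).
p = 5, q = 1, n = p + q = 6
n(n-1)/2 = 6 * 5 / 2 = 15
Exponent = q + n(n-1)/2 = 1 + 15 = 16
I^2 = (-1)^16 = +1


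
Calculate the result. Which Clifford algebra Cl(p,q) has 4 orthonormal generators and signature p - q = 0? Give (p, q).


We need p + q = 4 and p - q = 0.
Adding: 2p = 4 + 0 = 4, so p = 2.
Then q = 4 - 2 = 2.
(p, q) = (2, 2)


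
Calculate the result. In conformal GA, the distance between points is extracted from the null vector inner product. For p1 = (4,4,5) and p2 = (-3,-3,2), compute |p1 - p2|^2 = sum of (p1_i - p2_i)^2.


p1 - p2 = (7, 7, 3)
|p1 - p2|^2 = 7^2 + 7^2 + 3^2
= 49 + 49 + 9
= 107


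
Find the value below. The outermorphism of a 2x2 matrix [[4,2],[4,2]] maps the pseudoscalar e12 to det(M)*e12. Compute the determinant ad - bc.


The outermorphism of a linear map f sends e1^e2 to f(e1)^f(e2).
f(e1) = 4*e1 + 4*e2
f(e2) = 2*e1 + 2*e2
f(e1) ^ f(e2) = (4*e1 + 4*e2) ^ (2*e1 + 2*e2)
= 4*2*e12 + 4*2*e21
= (8 - 8)*e12
= 0*e12
Coefficient = 0


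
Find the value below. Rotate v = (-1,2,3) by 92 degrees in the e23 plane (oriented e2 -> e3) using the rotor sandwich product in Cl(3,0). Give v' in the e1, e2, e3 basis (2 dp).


Rotor R = cos(46deg) - sin(46deg)*e23
Rotation angle theta = 2 * 46 = 92 degrees in the e23 plane (e2 -> e3).
The component perpendicular to the plane (e1) is invariant: v'_1 = v1 = -1.00
cos(92deg) = -0.0349, sin(92deg) = 0.9994
v'_2 = v2*cos(theta) - v3*sin(theta) = 2*(-0.0349) - 3*0.9994 = -3.07
v'_3 = v2*sin(theta) + v3*cos(theta) = 2*0.9994 + 3*(-0.0349) = 1.89
v' = -1.00*e1 - 3.07*e2 + 1.89*e3


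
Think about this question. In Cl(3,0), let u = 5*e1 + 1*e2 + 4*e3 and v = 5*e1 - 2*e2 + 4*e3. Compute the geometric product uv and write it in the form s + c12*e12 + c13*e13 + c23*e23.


In Cl(3,0): e_i^2 = 1, e_ie_j = -e_je_i for i != j.
Scalar part = u . v = 5*5 + 1*(-2) + 4*4
= 25 + (-2) + 16 = 39
e12 coeff = 5*(-2) - 1*5 = -10 - 5 = -15
e13 coeff = 5*4 - 4*5 = 20 - 20 = 0
e23 coeff = 1*4 - 4*(-2) = 4 - (-8) = 12
uv = 39 - 15*e12 + 0*e13 + 12*e23


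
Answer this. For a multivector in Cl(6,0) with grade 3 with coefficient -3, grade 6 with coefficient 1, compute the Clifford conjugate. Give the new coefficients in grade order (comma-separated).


Clifford conjugate sign for grade k: (-1)^(k(k+1)/2)
Grade 3: (-1)^(3*4/2) = (-1)^6 = 1, coeff -3 -> -3
Grade 6: (-1)^(6*7/2) = (-1)^21 = -1, coeff 1 -> -1
Conjugated coefficients: -3, -1


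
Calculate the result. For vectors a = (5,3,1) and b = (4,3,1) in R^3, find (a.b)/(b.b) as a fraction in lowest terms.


Projection coefficient = (a . b) / (b . b)
a . b = 5*4 + 3*3 + 1*1
= 20 + 9 + 1 = 30
b . b = 4^2 + 3^2 + 1^2
= 16 + 9 + 1 = 26
Coefficient = 30/26
In lowest terms: 15/13


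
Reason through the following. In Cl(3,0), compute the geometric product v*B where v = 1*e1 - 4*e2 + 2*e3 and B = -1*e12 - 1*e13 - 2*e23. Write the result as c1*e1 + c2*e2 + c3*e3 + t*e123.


vB has grade-1 (vector) and grade-3 (trivector) parts: vB = (v _| B) + (v ^ B).
Vector part <vB>_1:
  e1: -v2*b12 - v3*b13 = -(-4)*(-1) - (2)*(-1) = -2
  e2: v1*b12 - v3*b23 = (1)*(-1) - (2)*(-2) = 3
  e3: v1*b13 + v2*b23 = (1)*(-1) + (-4)*(-2) = 7
Trivector part <vB>_3:
  e123: v1*b23 - v2*b13 + v3*b12 = (1)*(-2) - (-4)*(-1) + (2)*(-1) = -8
vB = -2*e1 + 3*e2 + 7*e3 - 8*e123


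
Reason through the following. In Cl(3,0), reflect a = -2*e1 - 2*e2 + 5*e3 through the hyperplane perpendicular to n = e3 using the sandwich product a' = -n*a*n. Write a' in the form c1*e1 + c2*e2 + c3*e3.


Reflection formula: a' = -n*a*n, with n = e3 (unit vector, n^2 = 1).
For reflection through hyperplane perp to e3:
The component along e3 flips sign, others stay.
a = (-2, -2, 5)
a' = (-2, -2, -5)
a' = -2*e1 - 2*e2 - 5*e3


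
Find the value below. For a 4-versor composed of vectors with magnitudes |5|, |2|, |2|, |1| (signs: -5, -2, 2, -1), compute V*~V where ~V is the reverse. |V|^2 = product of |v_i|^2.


Each vector v_i has |v_i|^2 = s_i^2
Squared scales: (-5)^2 = 25, (-2)^2 = 4, 2^2 = 4, (-1)^2 = 1
|V|^2 = 25 * 4 * 4 * 1
= 400


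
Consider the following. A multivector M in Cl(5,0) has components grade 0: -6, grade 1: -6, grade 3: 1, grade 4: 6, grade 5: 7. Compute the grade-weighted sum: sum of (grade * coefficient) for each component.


Grade-weighted sum = sum of grade_k * coefficient_k
0*(-6) = 0
1*(-6) = -6
3*1 = 3
4*6 = 24
5*7 = 35
Total = 0 + (-6) + 3 + 24 + 35 = 56


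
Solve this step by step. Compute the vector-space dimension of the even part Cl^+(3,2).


Even subalgebra dimension = 2^(n-1)
n = 3 + 2 = 5
2^(5 - 1) = 2^4 = 16
Verification: sum of C(5,k) for even k = 1 + 10 + 5 = 16
Result = 16


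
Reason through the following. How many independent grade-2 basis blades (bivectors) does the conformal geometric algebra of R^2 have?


The conformal model of R^2 uses Cl(3,1) with m = 2 + 2 = 4 generators.
Number of grade-2 blades = C(m, 2) = C(4, 2)
= 4*3/2 = 6


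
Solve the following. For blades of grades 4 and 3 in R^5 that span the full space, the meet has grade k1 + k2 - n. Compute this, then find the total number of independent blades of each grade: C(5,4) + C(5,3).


Meet grade = grade(A) + grade(B) - n
= 4 + 3 - 5 = 2
C(5,4) = 5
C(5,3) = 10
dim_A + dim_B = 5 + 10 = 15


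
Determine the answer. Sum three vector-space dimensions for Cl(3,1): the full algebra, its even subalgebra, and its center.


n = 3 + 1 = 4
Total dim = 2^4 = 16
Even subalgebra dim = 2^3 = 8
n is even, so center dim = 1
Sum = 16 + 8 + 1 = 25


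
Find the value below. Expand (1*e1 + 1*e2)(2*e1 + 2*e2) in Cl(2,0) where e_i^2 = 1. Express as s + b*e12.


Expand: (1*e1 + 1*e2)(2*e1 + 2*e2)
= 1*2*e1e1 + 1*2*e1e2 + 1*2*e2e1 + 1*2*e2e2
Using e1^2 = e2^2 = 1, e2e1 = -e1e2:
Scalar part s = 1*2 + 1*2 = 2 + 2 = 4
Bivector part b = 1*2 - 1*2 = 2 - 2 = 0
uv = 4 + 0*e12


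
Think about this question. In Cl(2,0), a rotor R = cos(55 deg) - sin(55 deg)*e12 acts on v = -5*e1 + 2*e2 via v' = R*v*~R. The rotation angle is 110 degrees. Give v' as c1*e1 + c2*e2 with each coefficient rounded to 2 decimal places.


Rotor R = cos(55deg) - sin(55deg)*e12
Rotation angle theta = 2 * 55 = 110 degrees
v' = R*v*~R rotates v by theta.
cos(110deg) = -0.3420, sin(110deg) = 0.9397
v'_1 = -5*cos(110deg) - 2*sin(110deg)
= -5*(-0.3420) - 2*0.9397
= -0.17
v'_2 = -5*sin(110deg) + 2*cos(110deg)
= -5*0.9397 + 2*(-0.3420)
= -5.38
v' = -0.17*e1 - 5.38*e2


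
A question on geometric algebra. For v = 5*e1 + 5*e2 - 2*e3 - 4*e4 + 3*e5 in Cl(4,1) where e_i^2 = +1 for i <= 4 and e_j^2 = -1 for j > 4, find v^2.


v^2 = sum of c_i^2 * e_i^2
Positive signature terms (e_i^2 = +1): 5^2 + 5^2 + (-2)^2 + (-4)^2 = 70
Negative signature terms (e_j^2 = -1): 3^2 = 9
v^2 = 70 - 9 = 61


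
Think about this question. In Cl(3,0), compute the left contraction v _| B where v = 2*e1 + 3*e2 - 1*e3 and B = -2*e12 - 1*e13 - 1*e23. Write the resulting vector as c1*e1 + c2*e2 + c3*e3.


Left contraction v _| B = <vB>_1 (grade-1 part of the geometric product vB).
Using e1_|e12 = e2, e2_|e12 = -e1, e1_|e13 = e3, e3_|e13 = -e1, e2_|e23 = e3, e3_|e23 = -e2:
e1 coeff: -v2*b12 - v3*b13 = -(3)*(-2) - (-1)*(-1) = 5
e2 coeff: v1*b12 - v3*b23 = (2)*(-2) - (-1)*(-1) = -5
e3 coeff: v1*b13 + v2*b23 = (2)*(-1) + (3)*(-1) = -5
v _| B = 5*e1 - 5*e2 - 5*e3


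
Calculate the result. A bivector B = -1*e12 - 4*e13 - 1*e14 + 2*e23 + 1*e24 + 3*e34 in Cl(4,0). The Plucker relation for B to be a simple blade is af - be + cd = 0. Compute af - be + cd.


Plucker relation: af - be + cd
a*f = (-1)*3 = -3
b*e = (-4)*1 = -4
c*d = (-1)*2 = -2
af - be + cd = -3 - (-4) + (-2)
= -1


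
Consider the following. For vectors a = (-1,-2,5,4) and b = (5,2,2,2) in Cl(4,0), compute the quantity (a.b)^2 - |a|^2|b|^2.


a . b = (-1)*5 + (-2)*2 + 5*2 + 4*2
= -5 + (-4) + 10 + 8 = 9
|a|^2 = (-1)^2 + (-2)^2 + 5^2 + 4^2 = 46
|b|^2 = 5^2 + 2^2 + 2^2 + 2^2 = 37
(a.b)^2 = 9^2 = 81
|a|^2 * |b|^2 = 46 * 37 = 1702
Result = 81 - 1702 = -1621


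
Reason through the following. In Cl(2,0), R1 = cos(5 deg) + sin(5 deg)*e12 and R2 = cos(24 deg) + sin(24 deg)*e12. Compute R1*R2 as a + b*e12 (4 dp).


Same-plane rotors commute and their half-angles add:
R1*R2 = cos(a1 + a2) + sin(a1 + a2)*e12.
a1 + a2 = 5 + 24 = 29 deg
cos(29 deg) = 0.8746
sin(29 deg) = 0.4848
R1*R2 = 0.8746 + 0.4848*e12


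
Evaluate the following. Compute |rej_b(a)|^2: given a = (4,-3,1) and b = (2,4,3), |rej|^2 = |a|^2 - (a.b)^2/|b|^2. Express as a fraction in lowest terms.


|a|^2 = 4^2 + (-3)^2 + 1^2 = 26
|b|^2 = 2^2 + 4^2 + 3^2 = 29
a . b = 4*2 + (-3)*4 + 1*3 = -1
(a.b)^2 = (-1)^2 = 1
|rej|^2 = 26 - 1/29
= (754 - 1)/29
= 753/29
In lowest terms: 753/29


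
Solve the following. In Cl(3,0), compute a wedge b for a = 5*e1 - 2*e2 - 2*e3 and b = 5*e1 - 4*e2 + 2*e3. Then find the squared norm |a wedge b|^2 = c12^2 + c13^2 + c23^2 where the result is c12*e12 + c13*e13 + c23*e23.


a wedge b = (a1*b2 - a2*b1)*e12 + (a1*b3 - a3*b1)*e13 + (a2*b3 - a3*b2)*e23
e12 coeff: 5*(-4) - (-2)*5 = -20 - (-10) = -10
e13 coeff: 5*2 - (-2)*5 = 10 - (-10) = 20
e23 coeff: (-2)*2 - (-2)*(-4) = -4 - 8 = -12
|a wedge b|^2 = (-10)^2 + 20^2 + (-12)^2
= 100 + 400 + 144
= 644


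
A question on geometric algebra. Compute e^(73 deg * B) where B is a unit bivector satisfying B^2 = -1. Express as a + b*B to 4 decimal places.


For a unit bivector B with B^2 = -1, the exponential series gives
e^(theta*B) = cos(theta) + sin(theta)*B (the GA analogue of Euler's formula).
theta = 73 degrees = 1.27409 rad
cos(73 deg) = 0.2924
sin(73 deg) = 0.9563
exp(theta*B) = 0.2924 + 0.9563*B


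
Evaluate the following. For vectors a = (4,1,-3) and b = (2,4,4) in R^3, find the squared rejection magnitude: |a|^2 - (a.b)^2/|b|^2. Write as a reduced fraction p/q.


|a|^2 = 4^2 + 1^2 + (-3)^2 = 26
|b|^2 = 2^2 + 4^2 + 4^2 = 36
a . b = 4*2 + 1*4 + (-3)*4 = 0
(a.b)^2 = 0^2 = 0
|rej|^2 = 26 - 0/36
= (936 - 0)/36
= 936/36
In lowest terms: 26/1


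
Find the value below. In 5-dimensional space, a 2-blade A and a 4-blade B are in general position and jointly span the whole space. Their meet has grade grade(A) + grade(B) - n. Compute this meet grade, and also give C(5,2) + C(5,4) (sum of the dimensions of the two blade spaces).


Meet grade = grade(A) + grade(B) - n
= 2 + 4 - 5 = 1
C(5,2) = 10
C(5,4) = 5
dim_A + dim_B = 10 + 5 = 15


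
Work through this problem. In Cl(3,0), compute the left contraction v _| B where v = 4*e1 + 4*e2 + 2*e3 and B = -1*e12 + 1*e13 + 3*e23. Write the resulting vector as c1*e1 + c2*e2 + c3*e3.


Left contraction v _| B = <vB>_1 (grade-1 part of the geometric product vB).
Using e1_|e12 = e2, e2_|e12 = -e1, e1_|e13 = e3, e3_|e13 = -e1, e2_|e23 = e3, e3_|e23 = -e2:
e1 coeff: -v2*b12 - v3*b13 = -(4)*(-1) - (2)*(1) = 2
e2 coeff: v1*b12 - v3*b23 = (4)*(-1) - (2)*(3) = -10
e3 coeff: v1*b13 + v2*b23 = (4)*(1) + (4)*(3) = 16
v _| B = 2*e1 - 10*e2 + 16*e3


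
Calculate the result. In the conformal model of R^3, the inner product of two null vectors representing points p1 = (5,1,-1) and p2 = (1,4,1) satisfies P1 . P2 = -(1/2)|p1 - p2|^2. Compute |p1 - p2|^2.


p1 - p2 = (4, -3, -2)
|p1 - p2|^2 = 4^2 + (-3)^2 + (-2)^2
= 16 + 9 + 4
= 29


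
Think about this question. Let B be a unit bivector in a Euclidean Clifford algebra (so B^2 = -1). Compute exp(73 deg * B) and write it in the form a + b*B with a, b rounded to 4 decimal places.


For a unit bivector B with B^2 = -1, the exponential series gives
e^(theta*B) = cos(theta) + sin(theta)*B (the GA analogue of Euler's formula).
theta = 73 degrees = 1.27409 rad
cos(73 deg) = 0.2924
sin(73 deg) = 0.9563
exp(theta*B) = 0.2924 + 0.9563*B


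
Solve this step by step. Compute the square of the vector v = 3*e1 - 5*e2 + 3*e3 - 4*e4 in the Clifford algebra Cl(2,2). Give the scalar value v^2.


v^2 = sum of c_i^2 * e_i^2
Positive signature terms (e_i^2 = +1): 3^2 + (-5)^2 = 34
Negative signature terms (e_j^2 = -1): 3^2 + (-4)^2 = 25
v^2 = 34 - 25 = 9


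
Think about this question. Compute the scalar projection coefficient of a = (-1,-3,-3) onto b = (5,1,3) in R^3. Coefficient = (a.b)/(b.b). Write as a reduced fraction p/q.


Projection coefficient = (a . b) / (b . b)
a . b = (-1)*5 + (-3)*1 + (-3)*3
= -5 + (-3) + (-9) = -17
b . b = 5^2 + 1^2 + 3^2
= 25 + 1 + 9 = 35
Coefficient = -17/35
In lowest terms: -17/35


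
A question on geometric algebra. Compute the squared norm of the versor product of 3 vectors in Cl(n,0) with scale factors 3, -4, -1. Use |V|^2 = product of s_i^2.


Each vector v_i has |v_i|^2 = s_i^2
Squared scales: 3^2 = 9, (-4)^2 = 16, (-1)^2 = 1
|V|^2 = 9 * 16 * 1
= 144


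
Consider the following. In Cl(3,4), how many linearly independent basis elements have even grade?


Even subalgebra dimension = 2^(n-1)
n = 3 + 4 = 7
2^(7 - 1) = 2^6 = 64
Verification: sum of C(7,k) for even k = 1 + 21 + 35 + 7 = 64
Result = 64


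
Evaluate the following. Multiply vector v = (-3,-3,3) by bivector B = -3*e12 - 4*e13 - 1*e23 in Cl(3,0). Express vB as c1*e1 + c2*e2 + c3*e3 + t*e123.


vB has grade-1 (vector) and grade-3 (trivector) parts: vB = (v _| B) + (v ^ B).
Vector part <vB>_1:
  e1: -v2*b12 - v3*b13 = -(-3)*(-3) - (3)*(-4) = 3
  e2: v1*b12 - v3*b23 = (-3)*(-3) - (3)*(-1) = 12
  e3: v1*b13 + v2*b23 = (-3)*(-4) + (-3)*(-1) = 15
Trivector part <vB>_3:
  e123: v1*b23 - v2*b13 + v3*b12 = (-3)*(-1) - (-3)*(-4) + (3)*(-3) = -18
vB = 3*e1 + 12*e2 + 15*e3 - 18*e123


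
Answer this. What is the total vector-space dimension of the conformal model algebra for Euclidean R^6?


The conformal model of R^6 uses Cl(7,1): the 6 Euclidean generators plus two extra orthogonal generators e+ (e+^2 = +1) and e- (e-^2 = -1), from which the null vectors e0, einf are built.
Number of generators m = 6 + 2 = 8.
dim Cl(p,q) = 2^m = 2^8 = 256


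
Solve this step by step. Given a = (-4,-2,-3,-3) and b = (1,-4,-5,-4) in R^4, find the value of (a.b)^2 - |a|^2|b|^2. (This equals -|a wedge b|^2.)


a . b = (-4)*1 + (-2)*(-4) + (-3)*(-5) + (-3)*(-4)
= -4 + 8 + 15 + 12 = 31
|a|^2 = (-4)^2 + (-2)^2 + (-3)^2 + (-3)^2 = 38
|b|^2 = 1^2 + (-4)^2 + (-5)^2 + (-4)^2 = 58
(a.b)^2 = 31^2 = 961
|a|^2 * |b|^2 = 38 * 58 = 2204
Result = 961 - 2204 = -1243


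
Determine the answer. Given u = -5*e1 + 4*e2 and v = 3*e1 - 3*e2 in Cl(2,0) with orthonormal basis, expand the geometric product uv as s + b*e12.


Expand: (-5*e1 + 4*e2)(3*e1 - 3*e2)
= (-5)*3*e1e1 + (-5)*(-3)*e1e2 + 4*3*e2e1 + 4*(-3)*e2e2
Using e1^2 = e2^2 = 1, e2e1 = -e1e2:
Scalar part s = (-5)*3 + 4*(-3) = -15 + (-12) = -27
Bivector part b = (-5)*(-3) - 4*3 = 15 - 12 = 3
uv = -27 + 3*e12


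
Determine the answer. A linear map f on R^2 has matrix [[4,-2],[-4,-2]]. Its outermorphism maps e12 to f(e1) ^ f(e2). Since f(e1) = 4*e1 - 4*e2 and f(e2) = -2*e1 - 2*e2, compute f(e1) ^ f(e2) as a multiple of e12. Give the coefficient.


The outermorphism of a linear map f sends e1^e2 to f(e1)^f(e2).
f(e1) = 4*e1 - 4*e2
f(e2) = -2*e1 - 2*e2
f(e1) ^ f(e2) = (4*e1 - 4*e2) ^ (-2*e1 - 2*e2)
= 4*(-2)*e12 + (-4)*(-2)*e21
= (-8 - 8)*e12
= -16*e12
Coefficient = -16


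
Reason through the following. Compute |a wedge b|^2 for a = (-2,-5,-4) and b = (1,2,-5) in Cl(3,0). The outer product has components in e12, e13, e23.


a wedge b = (a1*b2 - a2*b1)*e12 + (a1*b3 - a3*b1)*e13 + (a2*b3 - a3*b2)*e23
e12 coeff: (-2)*2 - (-5)*1 = -4 - (-5) = 1
e13 coeff: (-2)*(-5) - (-4)*1 = 10 - (-4) = 14
e23 coeff: (-5)*(-5) - (-4)*2 = 25 - (-8) = 33
|a wedge b|^2 = 1^2 + 14^2 + 33^2
= 1 + 196 + 1089
= 1286


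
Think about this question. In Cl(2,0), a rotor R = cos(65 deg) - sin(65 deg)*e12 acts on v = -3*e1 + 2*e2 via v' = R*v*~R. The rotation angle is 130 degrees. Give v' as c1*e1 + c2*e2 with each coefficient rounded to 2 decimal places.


Rotor R = cos(65deg) - sin(65deg)*e12
Rotation angle theta = 2 * 65 = 130 degrees
v' = R*v*~R rotates v by theta.
cos(130deg) = -0.6428, sin(130deg) = 0.7660
v'_1 = -3*cos(130deg) - 2*sin(130deg)
= -3*(-0.6428) - 2*0.7660
= 0.40
v'_2 = -3*sin(130deg) + 2*cos(130deg)
= -3*0.7660 + 2*(-0.6428)
= -3.58
v' = 0.40*e1 - 3.58*e2


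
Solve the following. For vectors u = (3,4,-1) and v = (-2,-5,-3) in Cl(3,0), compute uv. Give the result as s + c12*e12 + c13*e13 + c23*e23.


In Cl(3,0): e_i^2 = 1, e_ie_j = -e_je_i for i != j.
Scalar part = u . v = 3*(-2) + 4*(-5) + (-1)*(-3)
= -6 + (-20) + 3 = -23
e12 coeff = 3*(-5) - 4*(-2) = -15 - (-8) = -7
e13 coeff = 3*(-3) - (-1)*(-2) = -9 - 2 = -11
e23 coeff = 4*(-3) - (-1)*(-5) = -12 - 5 = -17
uv = -23 - 7*e12 - 11*e13 - 17*e23
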